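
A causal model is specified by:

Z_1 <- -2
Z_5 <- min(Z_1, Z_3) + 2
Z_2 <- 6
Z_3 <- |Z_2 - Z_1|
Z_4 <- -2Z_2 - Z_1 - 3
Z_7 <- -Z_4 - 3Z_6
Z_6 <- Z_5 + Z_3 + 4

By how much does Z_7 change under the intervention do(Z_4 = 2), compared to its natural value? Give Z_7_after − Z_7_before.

-15

The intervention breaks the incoming arrows to Z_4: Z_4 <- -2Z_2 - Z_1 - 3 no longer applies, and Z_4 = 2.
Z_3 = |Z_2 - Z_1|  [with Z_2=6, Z_1=-2]  = 8
Z_5 = min(Z_1, Z_3) + 2  [with Z_1=-2, Z_3=8]  = 0
Z_6 = Z_5 + Z_3 + 4  [with Z_5=0, Z_3=8]  = 12
Z_7 = -Z_4 - 3Z_6  [with Z_4=2, Z_6=12]  = -38
Without intervention: Z_3 = |Z_2 - Z_1|  [with Z_2=6, Z_1=-2]  = 8; Z_4 = -2Z_2 - Z_1 - 3  [with Z_2=6, Z_1=-2]  = -13; Z_5 = min(Z_1, Z_3) + 2  [with Z_1=-2, Z_3=8]  = 0; Z_6 = Z_5 + Z_3 + 4  [with Z_5=0, Z_3=8]  = 12; Z_7 = -Z_4 - 3Z_6  [with Z_4=-13, Z_6=12]  = -23.
Change = -38 − (-23) = -15.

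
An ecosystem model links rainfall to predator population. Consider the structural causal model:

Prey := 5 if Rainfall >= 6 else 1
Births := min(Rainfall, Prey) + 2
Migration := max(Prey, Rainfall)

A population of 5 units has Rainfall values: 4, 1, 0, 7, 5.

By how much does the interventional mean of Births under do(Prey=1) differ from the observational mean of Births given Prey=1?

do(Prey=1) breaks Prey's dependence on Rainfall. With Prey=1 fixed, Births across the units is 3, 3, 2, 3, 3, mean 2.8.
Conditioning on Prey=1 selects the 4 unit(s) with Rainfall ∈ {4, 1, 0, 5}. Their Births values: 3, 3, 2, 3. Mean = 2.75.
Difference = 2.8 − 2.75 = 0.05.

0.05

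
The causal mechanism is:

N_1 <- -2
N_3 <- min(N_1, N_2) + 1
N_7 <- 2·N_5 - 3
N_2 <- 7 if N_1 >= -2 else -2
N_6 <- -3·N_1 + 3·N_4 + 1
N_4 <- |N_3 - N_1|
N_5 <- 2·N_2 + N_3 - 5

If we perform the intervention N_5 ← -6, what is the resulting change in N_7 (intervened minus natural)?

Under do(N_5=-6), the mechanism N_5 <- 2·N_2 + N_3 - 5 is discarded; N_5 is fixed at -6.
N_7 = 2·N_5 - 3  [with N_5=-6]  = -15
Without intervention: N_2 = 7 if N_1 >= -2 else -2  [with N_1=-2]  = 7; N_3 = min(N_1, N_2) + 1  [with N_1=-2, N_2=7]  = -1; N_5 = 2·N_2 + N_3 - 5  [with N_2=7, N_3=-1]  = 8; N_7 = 2·N_5 - 3  [with N_5=8]  = 13.
Change = -15 − 13 = -28.

-28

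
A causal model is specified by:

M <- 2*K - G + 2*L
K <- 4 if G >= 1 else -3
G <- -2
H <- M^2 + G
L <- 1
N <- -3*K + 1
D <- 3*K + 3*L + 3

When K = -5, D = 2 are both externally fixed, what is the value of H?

34

Setting K = -5, D = 2 by intervention discards those variables' equations.
M = 2*K - G + 2*L  [with K=-5, G=-2, L=1]  = -6
H = M^2 + G  [with M=-6, G=-2]  = 34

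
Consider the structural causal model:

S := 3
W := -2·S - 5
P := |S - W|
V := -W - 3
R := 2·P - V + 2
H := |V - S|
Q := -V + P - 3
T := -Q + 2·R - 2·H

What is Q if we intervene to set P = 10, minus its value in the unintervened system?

-4

The intervention breaks the incoming arrows to P: P := |S - W| no longer applies, and P = 10.
W = -2·S - 5  [with S=3]  = -11
V = -W - 3  [with W=-11]  = 8
Q = -V + P - 3  [with V=8, P=10]  = -1
Without intervention: W = -2·S - 5  [with S=3]  = -11; P = |S - W|  [with S=3, W=-11]  = 14; V = -W - 3  [with W=-11]  = 8; Q = -V + P - 3  [with V=8, P=14]  = 3.
Change = -1 − 3 = -4.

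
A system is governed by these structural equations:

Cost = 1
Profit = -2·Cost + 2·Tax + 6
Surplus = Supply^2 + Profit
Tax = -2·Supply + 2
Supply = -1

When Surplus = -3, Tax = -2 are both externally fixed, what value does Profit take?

Under do(Surplus = -3, Tax = -2), each intervened variable's structural equation is replaced by its fixed value.
Profit = -2·Cost + 2·Tax + 6  [with Cost=1, Tax=-2]  = 0

0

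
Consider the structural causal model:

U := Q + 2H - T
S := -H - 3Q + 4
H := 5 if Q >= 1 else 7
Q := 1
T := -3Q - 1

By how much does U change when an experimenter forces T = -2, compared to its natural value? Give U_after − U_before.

The intervention breaks the incoming arrows to T: T := -3Q - 1 no longer applies, and T = -2.
H = 5 if Q >= 1 else 7  [with Q=1]  = 5
U = Q + 2H - T  [with Q=1, H=5, T=-2]  = 13
Without intervention: H = 5 if Q >= 1 else 7  [with Q=1]  = 5; T = -3Q - 1  [with Q=1]  = -4; U = Q + 2H - T  [with Q=1, H=5, T=-4]  = 15.
Change = 13 − 15 = -2.

-2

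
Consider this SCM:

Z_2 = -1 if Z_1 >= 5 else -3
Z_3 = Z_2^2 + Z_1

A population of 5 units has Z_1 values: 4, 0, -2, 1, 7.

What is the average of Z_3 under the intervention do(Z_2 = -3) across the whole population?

11

Under do(Z_2=-3), Z_2's equation is replaced by Z_2=-3 for every unit. Per-unit Z_3: 13, 9, 7, 10, 16. Mean = 11.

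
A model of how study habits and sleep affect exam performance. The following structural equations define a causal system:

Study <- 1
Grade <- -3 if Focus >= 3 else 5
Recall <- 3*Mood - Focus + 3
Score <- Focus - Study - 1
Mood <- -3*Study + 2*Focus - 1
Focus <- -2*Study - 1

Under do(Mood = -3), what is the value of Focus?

The intervention breaks the incoming arrows to Mood: Mood <- -3*Study + 2*Focus - 1 no longer applies, and Mood = -3.
Since Focus is not a descendant of the intervened variable, it is unaffected.
Focus = -2*Study - 1  [with Study=1]  = -3

-3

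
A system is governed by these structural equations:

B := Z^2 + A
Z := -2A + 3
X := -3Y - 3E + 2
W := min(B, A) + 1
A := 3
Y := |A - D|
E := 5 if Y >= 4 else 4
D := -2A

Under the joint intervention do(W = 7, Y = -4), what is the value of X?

2

Under do(W = 7, Y = -4), each intervened variable's structural equation is replaced by its fixed value.
E = 5 if Y >= 4 else 4  [with Y=-4]  = 4
X = -3Y - 3E + 2  [with Y=-4, E=4]  = 2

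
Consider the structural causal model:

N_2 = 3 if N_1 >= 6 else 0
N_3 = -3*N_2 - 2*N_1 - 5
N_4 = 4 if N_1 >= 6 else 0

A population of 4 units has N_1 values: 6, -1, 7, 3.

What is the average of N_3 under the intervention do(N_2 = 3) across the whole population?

-21.5

do(N_2=3) breaks N_2's dependence on N_1. With N_2=3 fixed, N_3 across the units is -26, -12, -28, -20, mean -21.5.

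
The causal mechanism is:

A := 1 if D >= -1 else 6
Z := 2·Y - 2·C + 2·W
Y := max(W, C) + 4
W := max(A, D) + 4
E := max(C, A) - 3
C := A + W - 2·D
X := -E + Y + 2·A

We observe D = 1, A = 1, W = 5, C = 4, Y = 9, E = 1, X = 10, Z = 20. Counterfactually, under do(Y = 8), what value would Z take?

do(Y=8) replaces the equation Y := max(W, C) + 4 with the constant Y = 8.
A = 1 if D >= -1 else 6  [with D=1]  = 1
W = max(A, D) + 4  [with A=1, D=1]  = 5
C = A + W - 2·D  [with A=1, W=5, D=1]  = 4
Z = 2·Y - 2·C + 2·W  [with Y=8, C=4, W=5]  = 18

18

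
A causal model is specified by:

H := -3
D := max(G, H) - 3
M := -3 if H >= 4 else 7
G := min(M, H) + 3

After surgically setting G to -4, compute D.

The intervention breaks the incoming arrows to G: G := min(M, H) + 3 no longer applies, and G = -4.
D = max(G, H) - 3  [with G=-4, H=-3]  = -6

-6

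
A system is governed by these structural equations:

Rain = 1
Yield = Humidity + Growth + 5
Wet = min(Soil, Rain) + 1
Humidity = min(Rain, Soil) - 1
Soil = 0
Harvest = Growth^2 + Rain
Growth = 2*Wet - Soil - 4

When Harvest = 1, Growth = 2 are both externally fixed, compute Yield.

6

Setting Harvest = 1, Growth = 2 by intervention discards those variables' equations.
Humidity = min(Rain, Soil) - 1  [with Rain=1, Soil=0]  = -1
Yield = Humidity + Growth + 5  [with Humidity=-1, Growth=2]  = 6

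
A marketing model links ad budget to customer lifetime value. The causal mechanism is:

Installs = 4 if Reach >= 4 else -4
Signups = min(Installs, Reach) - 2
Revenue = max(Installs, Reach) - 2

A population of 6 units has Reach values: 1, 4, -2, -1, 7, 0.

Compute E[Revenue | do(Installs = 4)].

do(Installs=4) breaks Installs's dependence on Reach. With Installs=4 fixed, Revenue across the units is 2, 2, 2, 2, 5, 2, mean 2.5.

2.5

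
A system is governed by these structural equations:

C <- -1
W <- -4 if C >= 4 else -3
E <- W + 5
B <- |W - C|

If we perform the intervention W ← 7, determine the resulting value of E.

12

The intervention breaks the incoming arrows to W: W <- -4 if C >= 4 else -3 no longer applies, and W = 7.
E = W + 5  [with W=7]  = 12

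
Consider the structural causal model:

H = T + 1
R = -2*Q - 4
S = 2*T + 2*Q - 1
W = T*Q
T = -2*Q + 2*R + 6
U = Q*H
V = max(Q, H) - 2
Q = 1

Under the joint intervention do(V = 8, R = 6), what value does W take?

The joint intervention fixes V = 8, R = 6, removing each variable's own equation.
T = -2*Q + 2*R + 6  [with Q=1, R=6]  = 16
W = T*Q  [with T=16, Q=1]  = 16

16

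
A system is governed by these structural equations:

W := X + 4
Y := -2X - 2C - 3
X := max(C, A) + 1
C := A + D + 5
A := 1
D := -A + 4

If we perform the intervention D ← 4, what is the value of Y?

do(D=4) replaces the equation D := -A + 4 with the constant D = 4.
C = A + D + 5  [with A=1, D=4]  = 10
X = max(C, A) + 1  [with C=10, A=1]  = 11
Y = -2X - 2C - 3  [with X=11, C=10]  = -45

-45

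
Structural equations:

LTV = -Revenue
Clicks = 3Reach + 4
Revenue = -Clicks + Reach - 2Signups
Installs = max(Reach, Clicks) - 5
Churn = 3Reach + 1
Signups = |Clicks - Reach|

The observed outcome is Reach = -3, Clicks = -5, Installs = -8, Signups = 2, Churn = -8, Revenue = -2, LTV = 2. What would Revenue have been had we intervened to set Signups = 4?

Under do(Signups=4), the mechanism Signups = |Clicks - Reach| is discarded; Signups is fixed at 4.
Clicks = 3Reach + 4  [with Reach=-3]  = -5
Revenue = -Clicks + Reach - 2Signups  [with Clicks=-5, Reach=-3, Signups=4]  = -6

-6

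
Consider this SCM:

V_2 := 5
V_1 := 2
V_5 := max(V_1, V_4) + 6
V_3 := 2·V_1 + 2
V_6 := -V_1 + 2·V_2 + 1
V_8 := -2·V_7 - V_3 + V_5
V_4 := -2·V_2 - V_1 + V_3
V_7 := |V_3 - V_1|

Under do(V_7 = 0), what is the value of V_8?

2

do(V_7=0) replaces the equation V_7 := |V_3 - V_1| with the constant V_7 = 0.
V_3 = 2·V_1 + 2  [with V_1=2]  = 6
V_4 = -2·V_2 - V_1 + V_3  [with V_2=5, V_1=2, V_3=6]  = -6
V_5 = max(V_1, V_4) + 6  [with V_1=2, V_4=-6]  = 8
V_8 = -2·V_7 - V_3 + V_5  [with V_7=0, V_3=6, V_5=8]  = 2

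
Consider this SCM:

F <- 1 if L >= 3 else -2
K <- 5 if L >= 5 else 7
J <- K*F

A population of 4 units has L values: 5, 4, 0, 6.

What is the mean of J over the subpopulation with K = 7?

-3.5

Observing K=7 restricts to units where K's equation naturally yields 7: L ∈ {4, 0}. In that subpopulation J = 7, -14, mean -3.5.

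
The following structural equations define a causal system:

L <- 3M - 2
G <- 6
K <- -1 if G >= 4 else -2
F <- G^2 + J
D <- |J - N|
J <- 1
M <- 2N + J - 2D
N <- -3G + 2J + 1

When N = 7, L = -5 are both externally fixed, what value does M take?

Under do(N = 7, L = -5), each intervened variable's structural equation is replaced by its fixed value.
D = |J - N|  [with J=1, N=7]  = 6
M = 2N + J - 2D  [with N=7, J=1, D=6]  = 3

3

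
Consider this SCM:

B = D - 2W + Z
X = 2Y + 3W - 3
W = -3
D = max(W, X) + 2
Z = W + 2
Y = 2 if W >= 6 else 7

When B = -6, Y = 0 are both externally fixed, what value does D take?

Under do(B = -6, Y = 0), each intervened variable's structural equation is replaced by its fixed value.
X = 2Y + 3W - 3  [with Y=0, W=-3]  = -12
D = max(W, X) + 2  [with W=-3, X=-12]  = -1

-1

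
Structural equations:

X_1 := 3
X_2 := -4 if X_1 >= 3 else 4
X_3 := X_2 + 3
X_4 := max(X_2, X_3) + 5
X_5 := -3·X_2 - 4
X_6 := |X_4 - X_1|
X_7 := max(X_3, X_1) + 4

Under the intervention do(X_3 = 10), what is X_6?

The intervention breaks the incoming arrows to X_3: X_3 := X_2 + 3 no longer applies, and X_3 = 10.
X_2 = -4 if X_1 >= 3 else 4  [with X_1=3]  = -4
X_4 = max(X_2, X_3) + 5  [with X_2=-4, X_3=10]  = 15
X_6 = |X_4 - X_1|  [with X_4=15, X_1=3]  = 12

12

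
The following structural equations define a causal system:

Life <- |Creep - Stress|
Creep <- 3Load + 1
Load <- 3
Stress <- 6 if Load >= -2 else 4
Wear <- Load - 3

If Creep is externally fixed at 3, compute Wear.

0

The intervention breaks the incoming arrows to Creep: Creep <- 3Load + 1 no longer applies, and Creep = 3.
Wear is not downstream of the intervention, so its value is determined by the original equations.
Wear = Load - 3  [with Load=3]  = 0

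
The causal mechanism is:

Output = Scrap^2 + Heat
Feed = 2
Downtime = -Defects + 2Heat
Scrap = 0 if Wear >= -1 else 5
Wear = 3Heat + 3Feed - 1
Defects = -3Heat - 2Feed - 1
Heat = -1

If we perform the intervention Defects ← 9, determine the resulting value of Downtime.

-11

The intervention breaks the incoming arrows to Defects: Defects = -3Heat - 2Feed - 1 no longer applies, and Defects = 9.
Downtime = -Defects + 2Heat  [with Defects=9, Heat=-1]  = -11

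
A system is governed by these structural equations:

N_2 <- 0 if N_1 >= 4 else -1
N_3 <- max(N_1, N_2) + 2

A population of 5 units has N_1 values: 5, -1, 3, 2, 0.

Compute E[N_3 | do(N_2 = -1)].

The intervention sets N_2=-1 in all 5 units regardless of N_1. Recomputing N_3 per unit gives 7, 1, 5, 4, 2; average 3.8.

3.8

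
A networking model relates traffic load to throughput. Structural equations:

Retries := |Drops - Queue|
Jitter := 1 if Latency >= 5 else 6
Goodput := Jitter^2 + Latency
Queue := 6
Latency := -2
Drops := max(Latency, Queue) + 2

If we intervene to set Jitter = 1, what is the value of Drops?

8

do(Jitter=1) replaces the equation Jitter := 1 if Latency >= 5 else 6 with the constant Jitter = 1.
Drops is not downstream of the intervention, so its value is determined by the original equations.
Drops = max(Latency, Queue) + 2  [with Latency=-2, Queue=6]  = 8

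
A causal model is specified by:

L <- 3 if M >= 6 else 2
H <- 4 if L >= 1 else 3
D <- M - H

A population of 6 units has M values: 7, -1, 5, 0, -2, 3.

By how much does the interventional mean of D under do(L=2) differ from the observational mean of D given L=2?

The intervention sets L=2 in all 6 units regardless of M. Recomputing D per unit gives 3, -5, 1, -4, -6, -1; average -2.
Observing L=2 restricts to units where L's equation naturally yields 2: M ∈ {-1, 5, 0, -2, 3}. In that subpopulation D = -5, 1, -4, -6, -1, mean -3.
Difference = -2 − (-3) = 1.

1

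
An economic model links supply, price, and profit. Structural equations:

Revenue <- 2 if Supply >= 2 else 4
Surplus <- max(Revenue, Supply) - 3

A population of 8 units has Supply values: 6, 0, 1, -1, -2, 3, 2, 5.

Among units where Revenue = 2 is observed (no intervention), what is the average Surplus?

1

Conditioning on Revenue=2 selects the 4 unit(s) with Supply ∈ {6, 3, 2, 5}. Their Surplus values: 3, 0, -1, 2. Mean = 1.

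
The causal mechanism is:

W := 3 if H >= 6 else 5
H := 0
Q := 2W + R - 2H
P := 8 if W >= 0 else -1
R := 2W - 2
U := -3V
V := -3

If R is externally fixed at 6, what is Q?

16

Under do(R=6), the mechanism R := 2W - 2 is discarded; R is fixed at 6.
W = 3 if H >= 6 else 5  [with H=0]  = 5
Q = 2W + R - 2H  [with W=5, R=6, H=0]  = 16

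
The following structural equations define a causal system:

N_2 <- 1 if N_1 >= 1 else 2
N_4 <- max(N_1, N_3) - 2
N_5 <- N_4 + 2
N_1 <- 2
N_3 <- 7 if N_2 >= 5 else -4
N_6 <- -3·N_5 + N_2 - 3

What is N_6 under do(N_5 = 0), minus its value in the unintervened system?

The intervention breaks the incoming arrows to N_5: N_5 <- N_4 + 2 no longer applies, and N_5 = 0.
N_2 = 1 if N_1 >= 1 else 2  [with N_1=2]  = 1
N_6 = -3·N_5 + N_2 - 3  [with N_5=0, N_2=1]  = -2
Without intervention: N_2 = 1 if N_1 >= 1 else 2  [with N_1=2]  = 1; N_3 = 7 if N_2 >= 5 else -4  [with N_2=1]  = -4; N_4 = max(N_1, N_3) - 2  [with N_1=2, N_3=-4]  = 0; N_5 = N_4 + 2  [with N_4=0]  = 2; N_6 = -3·N_5 + N_2 - 3  [with N_5=2, N_2=1]  = -8.
Change = -2 − (-8) = 6.

6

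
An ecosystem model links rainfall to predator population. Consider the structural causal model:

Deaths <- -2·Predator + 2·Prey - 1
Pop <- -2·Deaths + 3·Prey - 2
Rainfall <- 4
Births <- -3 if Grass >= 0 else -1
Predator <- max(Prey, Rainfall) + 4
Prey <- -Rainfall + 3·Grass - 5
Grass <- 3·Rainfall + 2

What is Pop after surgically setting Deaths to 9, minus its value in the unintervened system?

Intervening sets Deaths = 9 and removes its equation (Deaths <- -2·Predator + 2·Prey - 1).
Grass = 3·Rainfall + 2  [with Rainfall=4]  = 14
Prey = -Rainfall + 3·Grass - 5  [with Rainfall=4, Grass=14]  = 33
Pop = -2·Deaths + 3·Prey - 2  [with Deaths=9, Prey=33]  = 79
Without intervention: Grass = 3·Rainfall + 2  [with Rainfall=4]  = 14; Prey = -Rainfall + 3·Grass - 5  [with Rainfall=4, Grass=14]  = 33; Predator = max(Prey, Rainfall) + 4  [with Prey=33, Rainfall=4]  = 37; Deaths = -2·Predator + 2·Prey - 1  [with Predator=37, Prey=33]  = -9; Pop = -2·Deaths + 3·Prey - 2  [with Deaths=-9, Prey=33]  = 115.
Change = 79 − 115 = -36.

-36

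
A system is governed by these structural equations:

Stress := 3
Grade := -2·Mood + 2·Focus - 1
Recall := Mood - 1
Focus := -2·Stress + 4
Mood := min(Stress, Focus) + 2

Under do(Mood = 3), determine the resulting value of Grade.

-11

do(Mood=3) replaces the equation Mood := min(Stress, Focus) + 2 with the constant Mood = 3.
Focus = -2·Stress + 4  [with Stress=3]  = -2
Grade = -2·Mood + 2·Focus - 1  [with Mood=3, Focus=-2]  = -11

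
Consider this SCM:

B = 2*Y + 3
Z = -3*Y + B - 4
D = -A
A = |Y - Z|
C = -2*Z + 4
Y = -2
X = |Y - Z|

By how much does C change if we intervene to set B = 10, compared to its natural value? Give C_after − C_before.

Under do(B=10), the mechanism B = 2*Y + 3 is discarded; B is fixed at 10.
Z = -3*Y + B - 4  [with Y=-2, B=10]  = 12
C = -2*Z + 4  [with Z=12]  = -20
Without intervention: B = 2*Y + 3  [with Y=-2]  = -1; Z = -3*Y + B - 4  [with Y=-2, B=-1]  = 1; C = -2*Z + 4  [with Z=1]  = 2.
Change = -20 − 2 = -22.

-22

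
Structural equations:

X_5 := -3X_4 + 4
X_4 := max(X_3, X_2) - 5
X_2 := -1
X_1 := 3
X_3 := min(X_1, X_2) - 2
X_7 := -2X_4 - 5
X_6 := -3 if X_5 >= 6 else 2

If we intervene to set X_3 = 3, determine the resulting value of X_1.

3

Under do(X_3=3), the mechanism X_3 := min(X_1, X_2) - 2 is discarded; X_3 is fixed at 3.
X_1 is not downstream of the intervention, so its value is determined by the original equations.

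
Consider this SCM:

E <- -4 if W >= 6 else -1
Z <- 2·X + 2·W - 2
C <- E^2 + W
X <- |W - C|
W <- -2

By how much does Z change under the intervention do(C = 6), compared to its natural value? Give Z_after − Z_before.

do(C=6) replaces the equation C <- E^2 + W with the constant C = 6.
X = |W - C|  [with W=-2, C=6]  = 8
Z = 2·X + 2·W - 2  [with X=8, W=-2]  = 10
Without intervention: E = -4 if W >= 6 else -1  [with W=-2]  = -1; C = E^2 + W  [with E=-1, W=-2]  = -1; X = |W - C|  [with W=-2, C=-1]  = 1; Z = 2·X + 2·W - 2  [with X=1, W=-2]  = -4.
Change = 10 − (-4) = 14.

14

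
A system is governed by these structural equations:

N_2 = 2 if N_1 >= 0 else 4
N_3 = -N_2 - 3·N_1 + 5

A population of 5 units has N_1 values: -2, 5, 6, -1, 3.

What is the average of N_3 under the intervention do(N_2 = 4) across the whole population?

Every unit gets N_2=4 under the intervention. N_3 values become 7, -14, -17, 4, -8; E[N_3|do(N_2=4)] = -5.6.

-5.6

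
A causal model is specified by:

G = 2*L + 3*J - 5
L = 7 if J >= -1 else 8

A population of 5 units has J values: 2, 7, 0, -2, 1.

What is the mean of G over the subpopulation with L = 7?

16.5

Conditioning on L=7 selects the 4 unit(s) with J ∈ {2, 7, 0, 1}. Their G values: 15, 30, 9, 12. Mean = 16.5.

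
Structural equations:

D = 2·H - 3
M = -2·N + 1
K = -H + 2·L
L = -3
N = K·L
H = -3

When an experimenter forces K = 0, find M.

1

The intervention breaks the incoming arrows to K: K = -H + 2·L no longer applies, and K = 0.
N = K·L  [with K=0, L=-3]  = 0
M = -2·N + 1  [with N=0]  = 1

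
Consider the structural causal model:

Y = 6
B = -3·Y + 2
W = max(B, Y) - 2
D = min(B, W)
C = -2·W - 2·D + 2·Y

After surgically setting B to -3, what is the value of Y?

6

Under do(B=-3), the mechanism B = -3·Y + 2 is discarded; B is fixed at -3.
Y is not downstream of the intervention, so its value is determined by the original equations.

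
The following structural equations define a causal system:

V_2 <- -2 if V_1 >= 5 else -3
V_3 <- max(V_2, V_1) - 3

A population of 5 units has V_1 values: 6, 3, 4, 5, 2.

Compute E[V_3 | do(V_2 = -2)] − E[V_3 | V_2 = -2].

Under do(V_2=-2), V_2's equation is replaced by V_2=-2 for every unit. Per-unit V_3: 3, 0, 1, 2, -1. Mean = 1.
E[V_3|V_2=-2] averages over only the 2 units with V_2=-2 (V_1 = 6, 5): V_3 = 3, 2, mean 2.5.
Difference = 1 − 2.5 = -1.5.

-1.5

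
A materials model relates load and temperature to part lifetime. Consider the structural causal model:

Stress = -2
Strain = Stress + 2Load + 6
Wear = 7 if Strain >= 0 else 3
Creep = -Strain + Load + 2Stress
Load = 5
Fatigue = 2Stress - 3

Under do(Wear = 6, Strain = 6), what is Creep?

Under do(Wear = 6, Strain = 6), each intervened variable's structural equation is replaced by its fixed value.
Creep = -Strain + Load + 2Stress  [with Strain=6, Load=5, Stress=-2]  = -5

-5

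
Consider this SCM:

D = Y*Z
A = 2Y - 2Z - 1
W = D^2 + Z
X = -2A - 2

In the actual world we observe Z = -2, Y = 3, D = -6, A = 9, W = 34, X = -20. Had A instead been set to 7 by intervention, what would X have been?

Under do(A=7), the mechanism A = 2Y - 2Z - 1 is discarded; A is fixed at 7.
X = -2A - 2  [with A=7]  = -16

-16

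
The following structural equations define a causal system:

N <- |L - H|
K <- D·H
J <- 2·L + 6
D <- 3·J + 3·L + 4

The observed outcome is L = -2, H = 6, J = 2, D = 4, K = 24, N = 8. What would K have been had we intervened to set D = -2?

Intervening sets D = -2 and removes its equation (D <- 3·J + 3·L + 4).
K = D·H  [with D=-2, H=6]  = -12

-12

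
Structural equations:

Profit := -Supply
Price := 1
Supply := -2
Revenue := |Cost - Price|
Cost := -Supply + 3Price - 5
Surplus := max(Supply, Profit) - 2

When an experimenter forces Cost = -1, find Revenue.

The intervention breaks the incoming arrows to Cost: Cost := -Supply + 3Price - 5 no longer applies, and Cost = -1.
Revenue = |Cost - Price|  [with Cost=-1, Price=1]  = 2

2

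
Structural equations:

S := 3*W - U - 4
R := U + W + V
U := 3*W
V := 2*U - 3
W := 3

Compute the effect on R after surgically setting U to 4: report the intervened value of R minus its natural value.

Under do(U=4), the mechanism U := 3*W is discarded; U is fixed at 4.
V = 2*U - 3  [with U=4]  = 5
R = U + W + V  [with U=4, W=3, V=5]  = 12
Without intervention: U = 3*W  [with W=3]  = 9; V = 2*U - 3  [with U=9]  = 15; R = U + W + V  [with U=9, W=3, V=15]  = 27.
Change = 12 − 27 = -15.

-15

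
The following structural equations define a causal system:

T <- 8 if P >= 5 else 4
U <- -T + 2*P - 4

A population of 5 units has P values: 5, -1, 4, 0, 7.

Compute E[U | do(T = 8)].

-6

do(T=8) breaks T's dependence on P. With T=8 fixed, U across the units is -2, -14, -4, -12, 2, mean -6.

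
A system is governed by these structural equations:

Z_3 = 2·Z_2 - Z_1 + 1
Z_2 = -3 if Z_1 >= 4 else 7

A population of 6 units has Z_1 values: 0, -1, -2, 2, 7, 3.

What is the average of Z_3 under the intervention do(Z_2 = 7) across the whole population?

13.5

Every unit gets Z_2=7 under the intervention. Z_3 values become 15, 16, 17, 13, 8, 12; E[Z_3|do(Z_2=7)] = 13.5.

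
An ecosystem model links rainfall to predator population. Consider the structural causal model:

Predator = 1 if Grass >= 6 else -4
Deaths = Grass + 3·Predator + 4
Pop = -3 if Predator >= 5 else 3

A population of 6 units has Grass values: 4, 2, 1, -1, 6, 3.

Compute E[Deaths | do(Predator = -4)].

-5.5

Every unit gets Predator=-4 under the intervention. Deaths values become -4, -6, -7, -9, -2, -5; E[Deaths|do(Predator=-4)] = -5.5.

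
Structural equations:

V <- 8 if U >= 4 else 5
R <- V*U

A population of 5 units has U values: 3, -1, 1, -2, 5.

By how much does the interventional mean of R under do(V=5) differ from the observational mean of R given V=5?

do(V=5) breaks V's dependence on U. With V=5 fixed, R across the units is 15, -5, 5, -10, 25, mean 6.
Observing V=5 restricts to units where V's equation naturally yields 5: U ∈ {3, -1, 1, -2}. In that subpopulation R = 15, -5, 5, -10, mean 1.25.
Difference = 6 − 1.25 = 4.75.

4.75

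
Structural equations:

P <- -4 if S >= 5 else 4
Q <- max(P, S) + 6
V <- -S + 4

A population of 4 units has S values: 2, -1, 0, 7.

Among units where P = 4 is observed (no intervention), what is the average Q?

10

Conditioning on P=4 selects the 3 unit(s) with S ∈ {2, -1, 0}. Their Q values: 10, 10, 10. Mean = 10.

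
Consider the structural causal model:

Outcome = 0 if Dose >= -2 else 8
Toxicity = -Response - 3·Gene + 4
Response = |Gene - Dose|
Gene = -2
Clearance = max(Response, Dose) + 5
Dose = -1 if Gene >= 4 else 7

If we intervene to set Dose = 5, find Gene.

-2

Under do(Dose=5), the mechanism Dose = -1 if Gene >= 4 else 7 is discarded; Dose is fixed at 5.
Gene is not downstream of the intervention, so its value is determined by the original equations.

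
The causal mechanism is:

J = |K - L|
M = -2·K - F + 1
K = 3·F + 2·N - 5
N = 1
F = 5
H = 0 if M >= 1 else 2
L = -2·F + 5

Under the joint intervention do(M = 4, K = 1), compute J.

The joint intervention fixes M = 4, K = 1, removing each variable's own equation.
L = -2·F + 5  [with F=5]  = -5
J = |K - L|  [with K=1, L=-5]  = 6

6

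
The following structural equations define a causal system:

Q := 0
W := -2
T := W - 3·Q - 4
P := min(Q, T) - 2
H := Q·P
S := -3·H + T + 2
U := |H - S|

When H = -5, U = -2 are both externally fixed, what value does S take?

11

Under do(H = -5, U = -2), each intervened variable's structural equation is replaced by its fixed value.
T = W - 3·Q - 4  [with W=-2, Q=0]  = -6
S = -3·H + T + 2  [with H=-5, T=-6]  = 11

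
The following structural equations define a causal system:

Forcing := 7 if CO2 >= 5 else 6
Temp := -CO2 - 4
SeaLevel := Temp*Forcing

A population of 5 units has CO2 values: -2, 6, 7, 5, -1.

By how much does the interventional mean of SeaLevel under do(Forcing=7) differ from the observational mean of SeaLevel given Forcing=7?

Every unit gets Forcing=7 under the intervention. SeaLevel values become -14, -70, -77, -63, -21; E[SeaLevel|do(Forcing=7)] = -49.
Observing Forcing=7 restricts to units where Forcing's equation naturally yields 7: CO2 ∈ {6, 7, 5}. In that subpopulation SeaLevel = -70, -77, -63, mean -70.
Difference = -49 − (-70) = 21.

21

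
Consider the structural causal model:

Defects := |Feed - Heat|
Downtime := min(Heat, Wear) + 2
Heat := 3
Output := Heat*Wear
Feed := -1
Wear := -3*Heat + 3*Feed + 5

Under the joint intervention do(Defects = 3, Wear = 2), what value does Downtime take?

The joint intervention fixes Defects = 3, Wear = 2, removing each variable's own equation.
Downtime = min(Heat, Wear) + 2  [with Heat=3, Wear=2]  = 4

4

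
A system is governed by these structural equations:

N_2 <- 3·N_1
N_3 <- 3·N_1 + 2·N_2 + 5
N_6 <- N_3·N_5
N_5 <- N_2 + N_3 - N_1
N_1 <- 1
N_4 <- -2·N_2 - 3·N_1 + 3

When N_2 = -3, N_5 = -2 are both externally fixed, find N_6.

-4

Setting N_2 = -3, N_5 = -2 by intervention discards those variables' equations.
N_3 = 3·N_1 + 2·N_2 + 5  [with N_1=1, N_2=-3]  = 2
N_6 = N_3·N_5  [with N_3=2, N_5=-2]  = -4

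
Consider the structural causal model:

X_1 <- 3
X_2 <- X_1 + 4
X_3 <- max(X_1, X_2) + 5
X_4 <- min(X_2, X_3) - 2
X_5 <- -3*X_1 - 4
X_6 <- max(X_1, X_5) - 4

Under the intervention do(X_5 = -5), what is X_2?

7

Under do(X_5=-5), the mechanism X_5 <- -3*X_1 - 4 is discarded; X_5 is fixed at -5.
No directed path runs from X_5 to X_2, so X_2 keeps its natural value.
X_2 = X_1 + 4  [with X_1=3]  = 7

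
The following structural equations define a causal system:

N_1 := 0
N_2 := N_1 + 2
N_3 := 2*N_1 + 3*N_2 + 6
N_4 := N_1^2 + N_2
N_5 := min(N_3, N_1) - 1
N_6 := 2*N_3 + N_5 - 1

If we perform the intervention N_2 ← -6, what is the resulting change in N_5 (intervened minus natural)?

do(N_2=-6) replaces the equation N_2 := N_1 + 2 with the constant N_2 = -6.
N_3 = 2*N_1 + 3*N_2 + 6  [with N_1=0, N_2=-6]  = -12
N_5 = min(N_3, N_1) - 1  [with N_3=-12, N_1=0]  = -13
Without intervention: N_2 = N_1 + 2  [with N_1=0]  = 2; N_3 = 2*N_1 + 3*N_2 + 6  [with N_1=0, N_2=2]  = 12; N_5 = min(N_3, N_1) - 1  [with N_3=12, N_1=0]  = -1.
Change = -13 − (-1) = -12.

-12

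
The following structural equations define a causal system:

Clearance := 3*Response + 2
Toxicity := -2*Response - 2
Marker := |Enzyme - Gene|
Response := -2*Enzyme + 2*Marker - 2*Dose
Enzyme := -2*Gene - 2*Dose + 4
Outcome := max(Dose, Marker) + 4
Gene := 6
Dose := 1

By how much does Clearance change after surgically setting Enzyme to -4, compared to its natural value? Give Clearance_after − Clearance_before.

The intervention breaks the incoming arrows to Enzyme: Enzyme := -2*Gene - 2*Dose + 4 no longer applies, and Enzyme = -4.
Marker = |Enzyme - Gene|  [with Enzyme=-4, Gene=6]  = 10
Response = -2*Enzyme + 2*Marker - 2*Dose  [with Enzyme=-4, Marker=10, Dose=1]  = 26
Clearance = 3*Response + 2  [with Response=26]  = 80
Without intervention: Enzyme = -2*Gene - 2*Dose + 4  [with Gene=6, Dose=1]  = -10; Marker = |Enzyme - Gene|  [with Enzyme=-10, Gene=6]  = 16; Response = -2*Enzyme + 2*Marker - 2*Dose  [with Enzyme=-10, Marker=16, Dose=1]  = 50; Clearance = 3*Response + 2  [with Response=50]  = 152.
Change = 80 − 152 = -72.

-72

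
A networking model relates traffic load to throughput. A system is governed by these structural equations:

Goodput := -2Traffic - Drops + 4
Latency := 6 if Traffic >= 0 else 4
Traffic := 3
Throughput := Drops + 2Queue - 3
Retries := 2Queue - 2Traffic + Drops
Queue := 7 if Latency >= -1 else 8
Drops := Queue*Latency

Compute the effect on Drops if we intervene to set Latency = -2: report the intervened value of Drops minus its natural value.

Under do(Latency=-2), the mechanism Latency := 6 if Traffic >= 0 else 4 is discarded; Latency is fixed at -2.
Queue = 7 if Latency >= -1 else 8  [with Latency=-2]  = 8
Drops = Queue*Latency  [with Queue=8, Latency=-2]  = -16
Without intervention: Latency = 6 if Traffic >= 0 else 4  [with Traffic=3]  = 6; Queue = 7 if Latency >= -1 else 8  [with Latency=6]  = 7; Drops = Queue*Latency  [with Queue=7, Latency=6]  = 42.
Change = -16 − 42 = -58.

-58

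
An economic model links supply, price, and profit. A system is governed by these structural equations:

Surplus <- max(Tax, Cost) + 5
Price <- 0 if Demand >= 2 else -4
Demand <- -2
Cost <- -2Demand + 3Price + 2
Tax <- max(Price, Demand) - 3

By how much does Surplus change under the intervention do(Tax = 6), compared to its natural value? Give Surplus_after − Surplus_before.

Intervening sets Tax = 6 and removes its equation (Tax <- max(Price, Demand) - 3).
Price = 0 if Demand >= 2 else -4  [with Demand=-2]  = -4
Cost = -2Demand + 3Price + 2  [with Demand=-2, Price=-4]  = -6
Surplus = max(Tax, Cost) + 5  [with Tax=6, Cost=-6]  = 11
Without intervention: Price = 0 if Demand >= 2 else -4  [with Demand=-2]  = -4; Cost = -2Demand + 3Price + 2  [with Demand=-2, Price=-4]  = -6; Tax = max(Price, Demand) - 3  [with Price=-4, Demand=-2]  = -5; Surplus = max(Tax, Cost) + 5  [with Tax=-5, Cost=-6]  = 0.
Change = 11 − 0 = 11.

11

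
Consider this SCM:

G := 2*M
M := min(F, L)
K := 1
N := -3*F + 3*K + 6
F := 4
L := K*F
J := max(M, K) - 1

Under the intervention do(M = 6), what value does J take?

The intervention breaks the incoming arrows to M: M := min(F, L) no longer applies, and M = 6.
J = max(M, K) - 1  [with M=6, K=1]  = 5

5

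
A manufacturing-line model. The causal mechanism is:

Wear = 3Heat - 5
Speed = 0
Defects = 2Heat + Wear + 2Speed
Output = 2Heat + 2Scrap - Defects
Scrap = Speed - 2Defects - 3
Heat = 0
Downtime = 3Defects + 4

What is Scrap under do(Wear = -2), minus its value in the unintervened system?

-6

do(Wear=-2) replaces the equation Wear = 3Heat - 5 with the constant Wear = -2.
Defects = 2Heat + Wear + 2Speed  [with Heat=0, Wear=-2, Speed=0]  = -2
Scrap = Speed - 2Defects - 3  [with Speed=0, Defects=-2]  = 1
Without intervention: Wear = 3Heat - 5  [with Heat=0]  = -5; Defects = 2Heat + Wear + 2Speed  [with Heat=0, Wear=-5, Speed=0]  = -5; Scrap = Speed - 2Defects - 3  [with Speed=0, Defects=-5]  = 7.
Change = 1 − 7 = -6.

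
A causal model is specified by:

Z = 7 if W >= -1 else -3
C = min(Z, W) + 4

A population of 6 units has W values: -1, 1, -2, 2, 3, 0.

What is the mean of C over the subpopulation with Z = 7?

Conditioning on Z=7 selects the 5 unit(s) with W ∈ {-1, 1, 2, 3, 0}. Their C values: 3, 5, 6, 7, 4. Mean = 5.

5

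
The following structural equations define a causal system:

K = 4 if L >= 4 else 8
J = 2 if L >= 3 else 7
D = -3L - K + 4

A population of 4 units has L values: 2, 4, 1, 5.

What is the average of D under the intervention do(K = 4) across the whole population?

The intervention sets K=4 in all 4 units regardless of L. Recomputing D per unit gives -6, -12, -3, -15; average -9.

-9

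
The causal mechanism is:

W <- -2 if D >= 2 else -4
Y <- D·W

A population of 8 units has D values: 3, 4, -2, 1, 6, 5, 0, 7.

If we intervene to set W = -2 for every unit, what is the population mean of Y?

-6

Under do(W=-2), W's equation is replaced by W=-2 for every unit. Per-unit Y: -6, -8, 4, -2, -12, -10, 0, -14. Mean = -6.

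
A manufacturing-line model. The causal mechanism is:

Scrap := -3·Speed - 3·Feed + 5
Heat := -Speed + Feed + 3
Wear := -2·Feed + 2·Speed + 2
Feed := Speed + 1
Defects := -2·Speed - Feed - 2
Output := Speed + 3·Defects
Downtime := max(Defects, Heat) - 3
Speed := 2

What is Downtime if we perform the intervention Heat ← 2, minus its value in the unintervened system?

-2

The intervention breaks the incoming arrows to Heat: Heat := -Speed + Feed + 3 no longer applies, and Heat = 2.
Feed = Speed + 1  [with Speed=2]  = 3
Defects = -2·Speed - Feed - 2  [with Speed=2, Feed=3]  = -9
Downtime = max(Defects, Heat) - 3  [with Defects=-9, Heat=2]  = -1
Without intervention: Feed = Speed + 1  [with Speed=2]  = 3; Heat = -Speed + Feed + 3  [with Speed=2, Feed=3]  = 4; Defects = -2·Speed - Feed - 2  [with Speed=2, Feed=3]  = -9; Downtime = max(Defects, Heat) - 3  [with Defects=-9, Heat=4]  = 1.
Change = -1 − 1 = -2.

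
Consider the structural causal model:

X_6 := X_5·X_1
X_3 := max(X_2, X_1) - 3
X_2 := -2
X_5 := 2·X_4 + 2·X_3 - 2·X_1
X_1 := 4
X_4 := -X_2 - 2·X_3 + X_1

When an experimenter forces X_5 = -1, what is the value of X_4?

The intervention breaks the incoming arrows to X_5: X_5 := 2·X_4 + 2·X_3 - 2·X_1 no longer applies, and X_5 = -1.
Since X_4 is not a descendant of the intervened variable, it is unaffected.
X_3 = max(X_2, X_1) - 3  [with X_2=-2, X_1=4]  = 1
X_4 = -X_2 - 2·X_3 + X_1  [with X_2=-2, X_3=1, X_1=4]  = 4

4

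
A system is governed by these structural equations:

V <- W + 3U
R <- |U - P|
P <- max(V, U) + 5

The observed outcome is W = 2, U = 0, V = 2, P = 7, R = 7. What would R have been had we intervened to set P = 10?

10

Intervening sets P = 10 and removes its equation (P <- max(V, U) + 5).
R = |U - P|  [with U=0, P=10]  = 10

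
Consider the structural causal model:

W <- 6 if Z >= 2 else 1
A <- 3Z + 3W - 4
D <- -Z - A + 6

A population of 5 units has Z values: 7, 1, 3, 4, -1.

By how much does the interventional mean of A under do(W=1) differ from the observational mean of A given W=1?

8.4

The intervention sets W=1 in all 5 units regardless of Z. Recomputing A per unit gives 20, 2, 8, 11, -4; average 7.4.
Observing W=1 restricts to units where W's equation naturally yields 1: Z ∈ {1, -1}. In that subpopulation A = 2, -4, mean -1.
Difference = 7.4 − (-1) = 8.4.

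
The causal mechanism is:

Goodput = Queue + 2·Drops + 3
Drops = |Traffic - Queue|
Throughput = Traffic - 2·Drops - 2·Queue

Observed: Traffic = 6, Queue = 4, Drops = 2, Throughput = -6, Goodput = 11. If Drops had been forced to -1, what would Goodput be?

5

do(Drops=-1) replaces the equation Drops = |Traffic - Queue| with the constant Drops = -1.
Goodput = Queue + 2·Drops + 3  [with Queue=4, Drops=-1]  = 5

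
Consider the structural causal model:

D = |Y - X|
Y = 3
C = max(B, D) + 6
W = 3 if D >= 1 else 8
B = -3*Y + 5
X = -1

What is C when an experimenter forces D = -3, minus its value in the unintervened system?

-7

The intervention breaks the incoming arrows to D: D = |Y - X| no longer applies, and D = -3.
B = -3*Y + 5  [with Y=3]  = -4
C = max(B, D) + 6  [with B=-4, D=-3]  = 3
Without intervention: D = |Y - X|  [with Y=3, X=-1]  = 4; B = -3*Y + 5  [with Y=3]  = -4; C = max(B, D) + 6  [with B=-4, D=4]  = 10.
Change = 3 − 10 = -7.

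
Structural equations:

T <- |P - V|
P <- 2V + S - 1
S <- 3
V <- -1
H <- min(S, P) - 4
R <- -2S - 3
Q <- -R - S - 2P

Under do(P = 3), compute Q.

The intervention breaks the incoming arrows to P: P <- 2V + S - 1 no longer applies, and P = 3.
R = -2S - 3  [with S=3]  = -9
Q = -R - S - 2P  [with R=-9, S=3, P=3]  = 0

0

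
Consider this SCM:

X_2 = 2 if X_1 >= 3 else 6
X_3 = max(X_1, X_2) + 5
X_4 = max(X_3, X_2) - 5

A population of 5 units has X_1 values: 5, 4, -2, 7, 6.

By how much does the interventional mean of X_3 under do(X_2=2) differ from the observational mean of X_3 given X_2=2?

Under do(X_2=2), X_2's equation is replaced by X_2=2 for every unit. Per-unit X_3: 10, 9, 7, 12, 11. Mean = 9.8.
E[X_3|X_2=2] averages over only the 4 units with X_2=2 (X_1 = 5, 4, 7, 6): X_3 = 10, 9, 12, 11, mean 10.5.
Difference = 9.8 − 10.5 = -0.7.

-0.7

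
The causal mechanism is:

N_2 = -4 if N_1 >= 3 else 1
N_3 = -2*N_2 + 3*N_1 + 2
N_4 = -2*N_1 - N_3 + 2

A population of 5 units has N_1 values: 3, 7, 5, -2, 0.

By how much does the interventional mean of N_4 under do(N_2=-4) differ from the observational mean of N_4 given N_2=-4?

Under do(N_2=-4), N_2's equation is replaced by N_2=-4 for every unit. Per-unit N_4: -23, -43, -33, 2, -8. Mean = -21.
Observing N_2=-4 restricts to units where N_2's equation naturally yields -4: N_1 ∈ {3, 7, 5}. In that subpopulation N_4 = -23, -43, -33, mean -33.
Difference = -21 − (-33) = 12.

12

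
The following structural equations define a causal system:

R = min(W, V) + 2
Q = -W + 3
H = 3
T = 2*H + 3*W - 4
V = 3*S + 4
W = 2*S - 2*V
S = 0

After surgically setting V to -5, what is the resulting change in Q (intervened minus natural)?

The intervention breaks the incoming arrows to V: V = 3*S + 4 no longer applies, and V = -5.
W = 2*S - 2*V  [with S=0, V=-5]  = 10
Q = -W + 3  [with W=10]  = -7
Without intervention: V = 3*S + 4  [with S=0]  = 4; W = 2*S - 2*V  [with S=0, V=4]  = -8; Q = -W + 3  [with W=-8]  = 11.
Change = -7 − 11 = -18.

-18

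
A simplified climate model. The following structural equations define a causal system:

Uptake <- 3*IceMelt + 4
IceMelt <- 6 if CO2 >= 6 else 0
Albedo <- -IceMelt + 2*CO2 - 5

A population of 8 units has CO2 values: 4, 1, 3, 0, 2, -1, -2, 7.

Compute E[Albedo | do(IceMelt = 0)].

-1.5

do(IceMelt=0) breaks IceMelt's dependence on CO2. With IceMelt=0 fixed, Albedo across the units is 3, -3, 1, -5, -1, -7, -9, 9, mean -1.5.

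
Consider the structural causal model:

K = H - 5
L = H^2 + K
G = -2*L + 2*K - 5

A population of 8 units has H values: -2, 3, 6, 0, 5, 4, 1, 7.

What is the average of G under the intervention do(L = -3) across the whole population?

Under do(L=-3), L's equation is replaced by L=-3 for every unit. Per-unit G: -13, -3, 3, -9, 1, -1, -7, 5. Mean = -3.

-3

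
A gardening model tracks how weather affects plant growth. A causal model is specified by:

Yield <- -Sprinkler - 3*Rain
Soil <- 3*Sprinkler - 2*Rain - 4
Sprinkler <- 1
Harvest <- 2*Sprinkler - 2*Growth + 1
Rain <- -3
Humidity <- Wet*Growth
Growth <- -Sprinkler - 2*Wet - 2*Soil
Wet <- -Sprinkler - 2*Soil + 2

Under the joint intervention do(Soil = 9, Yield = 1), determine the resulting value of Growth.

15

Setting Soil = 9, Yield = 1 by intervention discards those variables' equations.
Wet = -Sprinkler - 2*Soil + 2  [with Sprinkler=1, Soil=9]  = -17
Growth = -Sprinkler - 2*Wet - 2*Soil  [with Sprinkler=1, Wet=-17, Soil=9]  = 15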